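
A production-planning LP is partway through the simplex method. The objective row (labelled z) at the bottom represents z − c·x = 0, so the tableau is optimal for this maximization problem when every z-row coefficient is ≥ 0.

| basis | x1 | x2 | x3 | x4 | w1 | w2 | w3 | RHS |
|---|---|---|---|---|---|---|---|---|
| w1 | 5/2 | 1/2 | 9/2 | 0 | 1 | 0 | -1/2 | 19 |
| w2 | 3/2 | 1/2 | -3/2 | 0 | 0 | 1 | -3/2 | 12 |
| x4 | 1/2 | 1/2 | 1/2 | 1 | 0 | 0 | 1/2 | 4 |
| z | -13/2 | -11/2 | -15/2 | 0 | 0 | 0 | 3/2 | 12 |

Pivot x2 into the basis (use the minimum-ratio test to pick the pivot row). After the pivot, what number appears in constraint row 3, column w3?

1

Ratio test on column x2 — row 1: 19/(1/2) = 38; row 2: 12/(1/2) = 24; row 3: 4/(1/2) = 8. Minimum is 8 at row 3 (x4 leaves); pivot element 1/2.
Divide row 3 by 1/2; eliminate column x2 from the other rows.
In the new row 3, the w3 entry is the old entry divided by the pivot: (1/2)/(1/2) = 1.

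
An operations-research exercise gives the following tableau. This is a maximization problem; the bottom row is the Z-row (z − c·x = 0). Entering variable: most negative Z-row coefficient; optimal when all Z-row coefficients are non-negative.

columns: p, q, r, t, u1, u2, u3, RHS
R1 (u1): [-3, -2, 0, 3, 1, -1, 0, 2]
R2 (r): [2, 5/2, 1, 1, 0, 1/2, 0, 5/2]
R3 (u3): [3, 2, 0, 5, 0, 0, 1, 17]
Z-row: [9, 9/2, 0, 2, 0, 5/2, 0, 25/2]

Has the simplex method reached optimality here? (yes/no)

Every Z-row coefficient is ≥ 0, so the tableau is optimal.

yes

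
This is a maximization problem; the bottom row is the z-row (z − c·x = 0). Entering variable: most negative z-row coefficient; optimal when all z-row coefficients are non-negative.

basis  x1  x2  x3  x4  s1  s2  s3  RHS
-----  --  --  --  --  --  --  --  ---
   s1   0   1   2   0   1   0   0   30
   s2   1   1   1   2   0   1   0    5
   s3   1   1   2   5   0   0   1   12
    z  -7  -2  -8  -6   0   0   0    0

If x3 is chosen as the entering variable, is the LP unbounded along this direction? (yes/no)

no

Column x3 has positive entries in row(s) 1, 2, 3, so the ratio test bounds it — not unbounded.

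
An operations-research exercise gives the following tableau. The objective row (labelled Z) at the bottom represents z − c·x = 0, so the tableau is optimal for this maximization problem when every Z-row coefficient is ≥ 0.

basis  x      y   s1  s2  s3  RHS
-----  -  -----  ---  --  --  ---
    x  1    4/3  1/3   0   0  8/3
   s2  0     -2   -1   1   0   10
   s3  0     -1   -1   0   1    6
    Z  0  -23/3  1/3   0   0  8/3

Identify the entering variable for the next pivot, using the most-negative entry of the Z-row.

Negative Z-row entries: y: -23/3.
The most negative is -23/3 in column y, so y enters.

y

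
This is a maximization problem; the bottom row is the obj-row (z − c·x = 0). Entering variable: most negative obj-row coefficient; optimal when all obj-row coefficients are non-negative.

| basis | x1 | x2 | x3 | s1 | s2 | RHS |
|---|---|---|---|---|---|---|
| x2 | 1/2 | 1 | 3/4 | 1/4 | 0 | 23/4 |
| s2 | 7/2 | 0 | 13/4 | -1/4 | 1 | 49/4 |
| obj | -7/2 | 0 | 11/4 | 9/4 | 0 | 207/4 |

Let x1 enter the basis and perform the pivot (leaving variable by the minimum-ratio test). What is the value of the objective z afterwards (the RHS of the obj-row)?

Ratio test on column x1 — row 1: (23/4)/(1/2) = 23/2; row 2: (49/4)/(7/2) = 7/2. Minimum is 7/2 at row 2 (s2 leaves); pivot element 7/2.
Pivot on row 2; the obj-row RHS becomes 207/4 − (-7/2)·(7/2) = 64.

64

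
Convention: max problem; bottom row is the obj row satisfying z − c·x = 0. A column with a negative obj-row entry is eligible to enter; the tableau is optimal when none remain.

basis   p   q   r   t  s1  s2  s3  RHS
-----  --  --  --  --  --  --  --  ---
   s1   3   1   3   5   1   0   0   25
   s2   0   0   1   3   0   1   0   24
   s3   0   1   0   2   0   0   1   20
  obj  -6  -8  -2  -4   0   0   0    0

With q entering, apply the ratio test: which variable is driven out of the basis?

Column q entries and ratios — s1: 25/1 = 25; s2: 0 ≤ 0, skip; s3: 20/1 = 20.
Smallest ratio is 20 in the row of s3, so s3 leaves.

s3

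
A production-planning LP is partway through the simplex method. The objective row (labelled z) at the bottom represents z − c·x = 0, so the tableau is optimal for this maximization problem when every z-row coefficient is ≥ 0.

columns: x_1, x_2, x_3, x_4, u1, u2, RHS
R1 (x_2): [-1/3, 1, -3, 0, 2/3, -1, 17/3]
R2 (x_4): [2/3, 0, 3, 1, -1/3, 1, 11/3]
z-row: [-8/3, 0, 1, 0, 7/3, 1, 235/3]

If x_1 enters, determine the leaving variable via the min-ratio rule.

Column x_1 entries and ratios — x_2: -1/3 ≤ 0, skip; x_4: (11/3)/(2/3) = 11/2.
Smallest ratio is 11/2 in the row of x_4, so x_4 leaves.

x_4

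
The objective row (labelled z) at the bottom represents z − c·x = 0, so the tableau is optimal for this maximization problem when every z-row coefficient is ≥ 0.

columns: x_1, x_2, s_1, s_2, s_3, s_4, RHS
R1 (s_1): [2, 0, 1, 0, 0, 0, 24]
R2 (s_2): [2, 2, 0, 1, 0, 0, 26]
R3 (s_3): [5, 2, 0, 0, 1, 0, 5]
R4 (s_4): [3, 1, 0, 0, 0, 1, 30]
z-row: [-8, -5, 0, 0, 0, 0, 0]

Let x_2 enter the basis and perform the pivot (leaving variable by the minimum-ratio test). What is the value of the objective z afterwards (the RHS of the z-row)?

Ratio test on column x_2 — row 1: entry 0 ≤ 0; row 2: 26/2 = 13; row 3: 5/2 = 5/2; row 4: 30/1 = 30. Minimum is 5/2 at row 3 (s_3 leaves); pivot element 2.
Pivot on row 3; the z-row RHS becomes 0 − (-5)·(5/2) = 25/2.

25/2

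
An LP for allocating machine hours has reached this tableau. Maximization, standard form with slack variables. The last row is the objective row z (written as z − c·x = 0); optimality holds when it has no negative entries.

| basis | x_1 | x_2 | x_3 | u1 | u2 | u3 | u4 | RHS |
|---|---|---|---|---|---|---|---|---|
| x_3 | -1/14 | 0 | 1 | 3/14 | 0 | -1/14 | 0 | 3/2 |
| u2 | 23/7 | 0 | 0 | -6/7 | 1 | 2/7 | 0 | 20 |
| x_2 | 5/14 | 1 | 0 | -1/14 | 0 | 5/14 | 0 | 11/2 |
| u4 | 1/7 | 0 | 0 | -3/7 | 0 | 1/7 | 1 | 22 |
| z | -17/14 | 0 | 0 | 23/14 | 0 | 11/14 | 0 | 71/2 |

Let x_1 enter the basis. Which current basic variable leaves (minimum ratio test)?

Column x_1 entries and ratios — x_3: -1/14 ≤ 0, skip; u2: 20/(23/7) = 140/23; x_2: (11/2)/(5/14) = 77/5; u4: 22/(1/7) = 154.
Smallest ratio is 140/23 in the row of u2, so u2 leaves.

u2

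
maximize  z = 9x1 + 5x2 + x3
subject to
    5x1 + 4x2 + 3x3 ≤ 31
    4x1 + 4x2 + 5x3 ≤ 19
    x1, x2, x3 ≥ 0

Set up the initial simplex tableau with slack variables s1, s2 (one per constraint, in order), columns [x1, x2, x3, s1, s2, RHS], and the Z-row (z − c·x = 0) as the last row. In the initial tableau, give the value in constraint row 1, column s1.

Slack s1 belongs to constraint 1; its column is the unit vector e_1, so the entry in row 1 is 1.

1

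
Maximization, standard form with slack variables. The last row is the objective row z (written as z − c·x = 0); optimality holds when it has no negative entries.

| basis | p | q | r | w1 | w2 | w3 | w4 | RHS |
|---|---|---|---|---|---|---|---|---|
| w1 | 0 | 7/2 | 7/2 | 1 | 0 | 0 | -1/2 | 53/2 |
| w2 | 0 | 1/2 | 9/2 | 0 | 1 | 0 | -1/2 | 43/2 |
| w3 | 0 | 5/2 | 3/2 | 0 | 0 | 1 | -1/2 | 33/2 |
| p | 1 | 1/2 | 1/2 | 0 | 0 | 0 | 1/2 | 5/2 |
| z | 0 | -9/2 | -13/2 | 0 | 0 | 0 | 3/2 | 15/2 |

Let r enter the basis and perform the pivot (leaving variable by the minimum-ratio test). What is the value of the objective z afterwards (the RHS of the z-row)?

Ratio test on column r — row 1: (53/2)/(7/2) = 53/7; row 2: (43/2)/(9/2) = 43/9; row 3: (33/2)/(3/2) = 11; row 4: (5/2)/(1/2) = 5. Minimum is 43/9 at row 2 (w2 leaves); pivot element 9/2.
Pivot on row 2; the z-row RHS becomes 15/2 − (-13/2)·(43/9) = 347/9.

347/9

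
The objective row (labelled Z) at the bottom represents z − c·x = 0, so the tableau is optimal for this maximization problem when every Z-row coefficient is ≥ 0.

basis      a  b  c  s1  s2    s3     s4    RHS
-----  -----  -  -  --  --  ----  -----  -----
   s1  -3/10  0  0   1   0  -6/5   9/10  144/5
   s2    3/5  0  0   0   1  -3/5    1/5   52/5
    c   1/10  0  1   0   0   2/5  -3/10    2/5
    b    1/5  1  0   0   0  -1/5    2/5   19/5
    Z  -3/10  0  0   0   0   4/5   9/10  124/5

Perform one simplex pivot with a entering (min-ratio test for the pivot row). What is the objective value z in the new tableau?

26

Ratio test on column a — row 1: entry -3/10 ≤ 0; row 2: (52/5)/(3/5) = 52/3; row 3: (2/5)/(1/10) = 4; row 4: (19/5)/(1/5) = 19. Minimum is 4 at row 3 (c leaves); pivot element 1/10.
Pivot on row 3; the Z-row RHS becomes 124/5 − (-3/10)·4 = 26.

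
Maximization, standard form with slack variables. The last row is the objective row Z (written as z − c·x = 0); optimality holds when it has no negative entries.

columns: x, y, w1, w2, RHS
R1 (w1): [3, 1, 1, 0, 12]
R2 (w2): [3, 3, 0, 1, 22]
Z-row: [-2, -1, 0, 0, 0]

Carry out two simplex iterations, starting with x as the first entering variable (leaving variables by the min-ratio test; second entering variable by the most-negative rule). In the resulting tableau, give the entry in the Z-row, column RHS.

Ratio test on column x — row 1: 12/3 = 4; row 2: 22/3 = 22/3. Minimum is 4 at row 1 (w1 leaves); pivot element 3.
Divide row 1 by 3; eliminate column x from the other rows.
Second iteration: most negative Z-row entry is -1/3 in column y, so y enters.
Ratio test on column y — row 1: 4/(1/3) = 12; row 2: 10/2 = 5. Minimum is 5 at row 2 (w2 leaves); pivot element 2.
Divide row 2 by 2; eliminate column y from the other rows.
After both pivots, the entry at the Z-row, column RHS is 29/3.

29/3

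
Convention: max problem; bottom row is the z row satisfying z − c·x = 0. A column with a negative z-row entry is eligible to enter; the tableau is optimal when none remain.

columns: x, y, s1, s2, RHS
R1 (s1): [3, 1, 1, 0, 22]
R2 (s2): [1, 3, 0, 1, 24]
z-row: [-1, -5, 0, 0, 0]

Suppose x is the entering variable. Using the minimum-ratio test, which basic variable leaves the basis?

s1

Column x entries and ratios — s1: 22/3 = 22/3; s2: 24/1 = 24.
Smallest ratio is 22/3 in the row of s1, so s1 leaves.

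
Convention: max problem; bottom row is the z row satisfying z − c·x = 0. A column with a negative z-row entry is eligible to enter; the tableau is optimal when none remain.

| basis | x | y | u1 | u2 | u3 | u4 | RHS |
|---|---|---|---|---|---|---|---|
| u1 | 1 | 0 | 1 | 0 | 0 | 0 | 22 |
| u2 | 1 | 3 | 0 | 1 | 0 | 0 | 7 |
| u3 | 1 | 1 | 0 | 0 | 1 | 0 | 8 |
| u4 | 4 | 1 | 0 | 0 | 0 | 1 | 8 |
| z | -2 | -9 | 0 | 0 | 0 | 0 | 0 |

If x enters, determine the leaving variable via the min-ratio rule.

Column x entries and ratios — u1: 22/1 = 22; u2: 7/1 = 7; u3: 8/1 = 8; u4: 8/4 = 2.
Smallest ratio is 2 in the row of u4, so u4 leaves.

u4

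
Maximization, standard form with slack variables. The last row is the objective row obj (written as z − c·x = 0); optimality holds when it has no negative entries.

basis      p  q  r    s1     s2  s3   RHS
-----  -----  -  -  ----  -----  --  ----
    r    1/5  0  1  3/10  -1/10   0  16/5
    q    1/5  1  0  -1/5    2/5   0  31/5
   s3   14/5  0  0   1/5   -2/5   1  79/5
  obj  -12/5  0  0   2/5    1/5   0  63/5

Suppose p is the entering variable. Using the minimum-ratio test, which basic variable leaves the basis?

s3

Column p entries and ratios — r: (16/5)/(1/5) = 16; q: (31/5)/(1/5) = 31; s3: (79/5)/(14/5) = 79/14.
Smallest ratio is 79/14 in the row of s3, so s3 leaves.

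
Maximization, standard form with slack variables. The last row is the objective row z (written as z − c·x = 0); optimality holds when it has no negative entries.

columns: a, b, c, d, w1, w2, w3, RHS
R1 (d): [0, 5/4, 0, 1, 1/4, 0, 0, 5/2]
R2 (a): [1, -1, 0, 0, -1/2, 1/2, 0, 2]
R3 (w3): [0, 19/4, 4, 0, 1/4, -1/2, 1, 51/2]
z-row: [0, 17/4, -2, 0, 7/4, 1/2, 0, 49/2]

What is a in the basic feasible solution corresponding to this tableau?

a is basic (row 2); its value is the RHS of that row, 2.

2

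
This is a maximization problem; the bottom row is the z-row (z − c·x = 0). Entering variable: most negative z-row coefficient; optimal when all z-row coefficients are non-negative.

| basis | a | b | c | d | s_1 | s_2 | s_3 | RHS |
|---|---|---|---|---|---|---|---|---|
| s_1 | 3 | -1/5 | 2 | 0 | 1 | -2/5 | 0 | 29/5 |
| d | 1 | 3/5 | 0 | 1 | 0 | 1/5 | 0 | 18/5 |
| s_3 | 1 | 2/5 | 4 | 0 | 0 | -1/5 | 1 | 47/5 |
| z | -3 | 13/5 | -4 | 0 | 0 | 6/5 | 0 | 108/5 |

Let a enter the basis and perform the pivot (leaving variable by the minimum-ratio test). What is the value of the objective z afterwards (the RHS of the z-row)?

Ratio test on column a — row 1: (29/5)/3 = 29/15; row 2: (18/5)/1 = 18/5; row 3: (47/5)/1 = 47/5. Minimum is 29/15 at row 1 (s_1 leaves); pivot element 3.
Pivot on row 1; the z-row RHS becomes 108/5 − (-3)·(29/15) = 137/5.

137/5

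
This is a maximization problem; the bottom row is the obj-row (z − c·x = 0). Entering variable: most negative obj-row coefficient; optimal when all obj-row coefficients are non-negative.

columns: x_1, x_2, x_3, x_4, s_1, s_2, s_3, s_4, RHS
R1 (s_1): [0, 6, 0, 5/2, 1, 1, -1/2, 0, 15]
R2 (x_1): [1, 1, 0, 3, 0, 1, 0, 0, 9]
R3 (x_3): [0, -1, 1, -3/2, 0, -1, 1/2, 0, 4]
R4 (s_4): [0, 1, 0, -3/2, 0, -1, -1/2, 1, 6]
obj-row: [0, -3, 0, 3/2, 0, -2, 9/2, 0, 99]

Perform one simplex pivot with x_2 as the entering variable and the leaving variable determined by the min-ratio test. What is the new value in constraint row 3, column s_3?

Ratio test on column x_2 — row 1: 15/6 = 5/2; row 2: 9/1 = 9; row 3: entry -1 ≤ 0; row 4: 6/1 = 6. Minimum is 5/2 at row 1 (s_1 leaves); pivot element 6.
Divide row 1 by 6; eliminate column x_2 from the other rows.
Row 3 update in column s_3: 1/2 − (-1)·(-1/12) = 5/12.

5/12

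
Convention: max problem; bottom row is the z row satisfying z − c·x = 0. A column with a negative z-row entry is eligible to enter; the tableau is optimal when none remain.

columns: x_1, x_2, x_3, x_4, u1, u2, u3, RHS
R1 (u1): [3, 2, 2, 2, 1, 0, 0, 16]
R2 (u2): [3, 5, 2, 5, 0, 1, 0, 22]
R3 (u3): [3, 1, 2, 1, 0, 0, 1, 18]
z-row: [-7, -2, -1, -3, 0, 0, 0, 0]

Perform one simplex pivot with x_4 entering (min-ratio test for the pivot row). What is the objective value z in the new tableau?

Ratio test on column x_4 — row 1: 16/2 = 8; row 2: 22/5 = 22/5; row 3: 18/1 = 18. Minimum is 22/5 at row 2 (u2 leaves); pivot element 5.
Pivot on row 2; the z-row RHS becomes 0 − (-3)·(22/5) = 66/5.

66/5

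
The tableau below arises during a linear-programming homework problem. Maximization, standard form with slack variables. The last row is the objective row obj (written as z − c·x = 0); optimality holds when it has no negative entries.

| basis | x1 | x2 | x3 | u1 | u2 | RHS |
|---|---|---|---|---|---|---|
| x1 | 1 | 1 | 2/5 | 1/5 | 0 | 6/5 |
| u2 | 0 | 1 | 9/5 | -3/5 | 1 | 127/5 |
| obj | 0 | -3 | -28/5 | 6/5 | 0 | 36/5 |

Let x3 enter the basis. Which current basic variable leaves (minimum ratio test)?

x1

Column x3 entries and ratios — x1: (6/5)/(2/5) = 3; u2: (127/5)/(9/5) = 127/9.
Smallest ratio is 3 in the row of x1, so x1 leaves.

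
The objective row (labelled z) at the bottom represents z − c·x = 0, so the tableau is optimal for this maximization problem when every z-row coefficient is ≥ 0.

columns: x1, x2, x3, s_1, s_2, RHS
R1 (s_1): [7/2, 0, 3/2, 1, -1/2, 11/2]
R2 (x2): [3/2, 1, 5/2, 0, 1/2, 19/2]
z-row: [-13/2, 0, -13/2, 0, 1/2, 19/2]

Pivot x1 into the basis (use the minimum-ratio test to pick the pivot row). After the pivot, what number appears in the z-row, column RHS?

138/7

Ratio test on column x1 — row 1: (11/2)/(7/2) = 11/7; row 2: (19/2)/(3/2) = 19/3. Minimum is 11/7 at row 1 (s_1 leaves); pivot element 7/2.
Divide row 1 by 7/2; eliminate column x1 from the other rows.
z-row update in column RHS: 19/2 − (-13/2)·(11/7) = 138/7.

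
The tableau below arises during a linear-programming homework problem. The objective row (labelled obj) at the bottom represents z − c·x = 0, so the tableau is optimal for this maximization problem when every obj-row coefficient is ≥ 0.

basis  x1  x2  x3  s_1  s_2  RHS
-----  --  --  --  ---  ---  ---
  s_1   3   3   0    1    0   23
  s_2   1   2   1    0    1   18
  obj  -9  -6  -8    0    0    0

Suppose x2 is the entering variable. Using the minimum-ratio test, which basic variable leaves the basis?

s_1

Column x2 entries and ratios — s_1: 23/3 = 23/3; s_2: 18/2 = 9.
Smallest ratio is 23/3 in the row of s_1, so s_1 leaves.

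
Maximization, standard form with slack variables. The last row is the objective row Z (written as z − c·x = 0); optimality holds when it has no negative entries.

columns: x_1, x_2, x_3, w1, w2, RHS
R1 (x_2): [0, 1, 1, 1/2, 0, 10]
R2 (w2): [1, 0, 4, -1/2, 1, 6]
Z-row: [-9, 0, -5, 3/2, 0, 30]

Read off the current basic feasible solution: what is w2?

w2 is basic (row 2); its value is the RHS of that row, 6.

6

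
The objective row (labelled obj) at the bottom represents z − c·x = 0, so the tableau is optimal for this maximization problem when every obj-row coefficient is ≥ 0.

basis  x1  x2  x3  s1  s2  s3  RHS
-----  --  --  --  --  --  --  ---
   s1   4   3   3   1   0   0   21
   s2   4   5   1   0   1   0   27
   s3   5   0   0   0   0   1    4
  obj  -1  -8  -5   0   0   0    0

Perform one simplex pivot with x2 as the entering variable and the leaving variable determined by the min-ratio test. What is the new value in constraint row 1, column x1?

Ratio test on column x2 — row 1: 21/3 = 7; row 2: 27/5 = 27/5; row 3: entry 0 ≤ 0. Minimum is 27/5 at row 2 (s2 leaves); pivot element 5.
Divide row 2 by 5; eliminate column x2 from the other rows.
Row 1 update in column x1: 4 − 3·(4/5) = 8/5.

8/5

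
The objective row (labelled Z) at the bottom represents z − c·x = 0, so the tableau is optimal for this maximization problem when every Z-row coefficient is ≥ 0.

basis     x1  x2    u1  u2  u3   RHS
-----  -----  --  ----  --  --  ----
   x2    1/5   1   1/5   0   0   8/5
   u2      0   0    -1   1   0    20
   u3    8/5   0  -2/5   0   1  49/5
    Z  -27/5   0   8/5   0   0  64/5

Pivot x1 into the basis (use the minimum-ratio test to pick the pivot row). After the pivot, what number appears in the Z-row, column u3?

Ratio test on column x1 — row 1: (8/5)/(1/5) = 8; row 2: entry 0 ≤ 0; row 3: (49/5)/(8/5) = 49/8. Minimum is 49/8 at row 3 (u3 leaves); pivot element 8/5.
Divide row 3 by 8/5; eliminate column x1 from the other rows.
Z-row update in column u3: 0 − (-27/5)·(5/8) = 27/8.

27/8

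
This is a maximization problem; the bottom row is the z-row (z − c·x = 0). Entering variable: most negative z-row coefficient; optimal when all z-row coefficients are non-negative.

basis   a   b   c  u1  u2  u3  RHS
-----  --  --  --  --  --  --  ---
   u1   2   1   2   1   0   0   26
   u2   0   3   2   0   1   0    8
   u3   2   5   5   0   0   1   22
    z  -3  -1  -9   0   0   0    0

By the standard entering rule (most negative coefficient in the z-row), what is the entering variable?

Negative z-row entries: a: -3, b: -1, c: -9.
The most negative is -9 in column c, so c enters.

c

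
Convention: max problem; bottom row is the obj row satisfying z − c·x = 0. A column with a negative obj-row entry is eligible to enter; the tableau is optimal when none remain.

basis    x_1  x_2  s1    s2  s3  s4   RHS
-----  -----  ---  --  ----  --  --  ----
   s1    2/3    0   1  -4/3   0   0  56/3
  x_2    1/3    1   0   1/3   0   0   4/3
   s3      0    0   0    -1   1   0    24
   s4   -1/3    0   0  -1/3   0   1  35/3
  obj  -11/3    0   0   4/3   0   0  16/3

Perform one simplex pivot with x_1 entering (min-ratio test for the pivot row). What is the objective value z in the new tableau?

Ratio test on column x_1 — row 1: (56/3)/(2/3) = 28; row 2: (4/3)/(1/3) = 4; row 3: entry 0 ≤ 0; row 4: entry -1/3 ≤ 0. Minimum is 4 at row 2 (x_2 leaves); pivot element 1/3.
Pivot on row 2; the obj-row RHS becomes 16/3 − (-11/3)·4 = 20.

20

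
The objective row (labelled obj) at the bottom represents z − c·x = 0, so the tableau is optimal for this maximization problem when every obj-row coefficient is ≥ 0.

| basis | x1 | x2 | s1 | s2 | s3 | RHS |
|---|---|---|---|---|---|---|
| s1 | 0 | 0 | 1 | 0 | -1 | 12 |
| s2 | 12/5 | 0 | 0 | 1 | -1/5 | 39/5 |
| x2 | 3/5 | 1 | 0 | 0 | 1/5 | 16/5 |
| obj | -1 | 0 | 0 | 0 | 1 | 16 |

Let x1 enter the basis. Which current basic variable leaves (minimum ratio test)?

s2

Column x1 entries and ratios — s1: 0 ≤ 0, skip; s2: (39/5)/(12/5) = 13/4; x2: (16/5)/(3/5) = 16/3.
Smallest ratio is 13/4 in the row of s2, so s2 leaves.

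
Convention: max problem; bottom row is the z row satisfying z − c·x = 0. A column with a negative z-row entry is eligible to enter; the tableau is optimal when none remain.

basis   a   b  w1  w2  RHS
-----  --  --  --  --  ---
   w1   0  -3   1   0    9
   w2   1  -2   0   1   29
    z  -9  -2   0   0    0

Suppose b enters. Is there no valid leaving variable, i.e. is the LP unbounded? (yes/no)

yes

Every constraint-row entry in column b is ≤ 0, so increasing b is unbounded.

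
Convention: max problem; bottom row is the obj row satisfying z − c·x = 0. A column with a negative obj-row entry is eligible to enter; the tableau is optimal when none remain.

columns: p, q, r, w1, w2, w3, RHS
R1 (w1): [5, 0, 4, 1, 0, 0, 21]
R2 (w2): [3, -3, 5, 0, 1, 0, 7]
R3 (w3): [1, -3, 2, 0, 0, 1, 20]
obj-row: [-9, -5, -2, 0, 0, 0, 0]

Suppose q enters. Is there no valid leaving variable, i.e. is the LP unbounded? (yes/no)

yes

Every constraint-row entry in column q is ≤ 0, so increasing q is unbounded.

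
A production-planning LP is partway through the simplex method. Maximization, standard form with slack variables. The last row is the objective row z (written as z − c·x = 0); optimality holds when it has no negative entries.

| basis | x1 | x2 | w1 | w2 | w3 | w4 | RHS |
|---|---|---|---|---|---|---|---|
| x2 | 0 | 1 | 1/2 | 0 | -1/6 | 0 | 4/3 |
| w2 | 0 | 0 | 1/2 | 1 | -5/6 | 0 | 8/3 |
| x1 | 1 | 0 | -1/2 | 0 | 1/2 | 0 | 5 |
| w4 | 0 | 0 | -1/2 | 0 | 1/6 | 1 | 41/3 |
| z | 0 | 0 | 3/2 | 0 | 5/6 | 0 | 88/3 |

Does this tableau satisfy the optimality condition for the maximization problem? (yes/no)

Every z-row coefficient is ≥ 0, so the tableau is optimal.

yes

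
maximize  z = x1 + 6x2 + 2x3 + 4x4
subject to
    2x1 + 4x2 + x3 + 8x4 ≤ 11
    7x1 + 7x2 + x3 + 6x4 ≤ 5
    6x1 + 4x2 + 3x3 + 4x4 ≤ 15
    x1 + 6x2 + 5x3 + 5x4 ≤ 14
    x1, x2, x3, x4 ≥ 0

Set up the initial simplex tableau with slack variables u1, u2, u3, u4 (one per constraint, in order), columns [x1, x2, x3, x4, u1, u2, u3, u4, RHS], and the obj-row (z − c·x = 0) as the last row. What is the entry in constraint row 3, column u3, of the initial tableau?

1

Slack u3 belongs to constraint 3; its column is the unit vector e_3, so the entry in row 3 is 1.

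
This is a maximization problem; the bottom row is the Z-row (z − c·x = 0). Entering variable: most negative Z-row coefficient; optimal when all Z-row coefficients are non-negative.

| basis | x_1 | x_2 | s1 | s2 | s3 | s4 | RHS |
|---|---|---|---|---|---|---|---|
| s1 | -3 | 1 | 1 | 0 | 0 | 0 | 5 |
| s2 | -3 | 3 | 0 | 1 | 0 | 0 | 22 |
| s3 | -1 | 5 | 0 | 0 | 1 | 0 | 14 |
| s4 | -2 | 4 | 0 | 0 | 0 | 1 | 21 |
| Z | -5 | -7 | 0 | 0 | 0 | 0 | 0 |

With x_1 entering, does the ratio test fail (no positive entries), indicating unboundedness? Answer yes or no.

Every constraint-row entry in column x_1 is ≤ 0, so increasing x_1 is unbounded.

yes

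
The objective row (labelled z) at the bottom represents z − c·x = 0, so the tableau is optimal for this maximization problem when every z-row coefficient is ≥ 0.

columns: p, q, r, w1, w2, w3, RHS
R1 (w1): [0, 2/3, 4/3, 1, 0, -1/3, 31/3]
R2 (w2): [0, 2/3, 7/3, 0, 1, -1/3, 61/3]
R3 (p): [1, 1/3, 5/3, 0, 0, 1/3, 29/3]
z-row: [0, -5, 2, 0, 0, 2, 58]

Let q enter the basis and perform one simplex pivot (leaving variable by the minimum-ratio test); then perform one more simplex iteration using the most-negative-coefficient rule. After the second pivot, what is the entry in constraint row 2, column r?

Ratio test on column q — row 1: (31/3)/(2/3) = 31/2; row 2: (61/3)/(2/3) = 61/2; row 3: (29/3)/(1/3) = 29. Minimum is 31/2 at row 1 (w1 leaves); pivot element 2/3.
Divide row 1 by 2/3; eliminate column q from the other rows.
Second iteration: most negative z-row entry is -1/2 in column w3, so w3 enters.
Ratio test on column w3 — row 1: entry -1/2 ≤ 0; row 2: entry 0 ≤ 0; row 3: (9/2)/(1/2) = 9. Minimum is 9 at row 3 (p leaves); pivot element 1/2.
Divide row 3 by 1/2; eliminate column w3 from the other rows.
After both pivots, the entry at constraint row 2, column r is 1.

1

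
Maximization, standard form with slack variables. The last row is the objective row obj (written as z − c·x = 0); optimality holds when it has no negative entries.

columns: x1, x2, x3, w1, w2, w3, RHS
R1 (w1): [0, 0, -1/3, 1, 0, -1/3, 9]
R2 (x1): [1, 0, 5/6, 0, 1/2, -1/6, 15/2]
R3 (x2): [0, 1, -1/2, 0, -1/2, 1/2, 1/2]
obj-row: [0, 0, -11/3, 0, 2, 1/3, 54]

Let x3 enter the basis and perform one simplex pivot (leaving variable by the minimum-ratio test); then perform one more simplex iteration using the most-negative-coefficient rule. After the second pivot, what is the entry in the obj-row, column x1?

Ratio test on column x3 — row 1: entry -1/3 ≤ 0; row 2: (15/2)/(5/6) = 9; row 3: entry -1/2 ≤ 0. Minimum is 9 at row 2 (x1 leaves); pivot element 5/6.
Divide row 2 by 5/6; eliminate column x3 from the other rows.
Second iteration: most negative obj-row entry is -2/5 in column w3, so w3 enters.
Ratio test on column w3 — row 1: entry -2/5 ≤ 0; row 2: entry -1/5 ≤ 0; row 3: 5/(2/5) = 25/2. Minimum is 25/2 at row 3 (x2 leaves); pivot element 2/5.
Divide row 3 by 2/5; eliminate column w3 from the other rows.
After both pivots, the entry at the obj-row, column x1 is 5.

5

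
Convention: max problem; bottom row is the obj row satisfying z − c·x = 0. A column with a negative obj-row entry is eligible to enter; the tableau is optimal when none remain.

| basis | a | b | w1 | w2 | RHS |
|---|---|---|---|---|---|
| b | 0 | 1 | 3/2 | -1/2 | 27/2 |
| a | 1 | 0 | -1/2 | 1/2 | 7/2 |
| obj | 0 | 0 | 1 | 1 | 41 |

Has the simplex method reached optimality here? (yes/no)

yes

Every obj-row coefficient is ≥ 0, so the tableau is optimal.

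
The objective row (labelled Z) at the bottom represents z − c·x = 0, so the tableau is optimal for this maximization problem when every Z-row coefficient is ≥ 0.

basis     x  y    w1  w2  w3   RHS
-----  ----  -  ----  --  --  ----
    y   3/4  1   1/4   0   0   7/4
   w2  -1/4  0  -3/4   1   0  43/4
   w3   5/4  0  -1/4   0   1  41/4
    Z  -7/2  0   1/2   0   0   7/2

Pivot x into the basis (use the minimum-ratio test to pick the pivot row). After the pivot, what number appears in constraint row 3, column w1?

Ratio test on column x — row 1: (7/4)/(3/4) = 7/3; row 2: entry -1/4 ≤ 0; row 3: (41/4)/(5/4) = 41/5. Minimum is 7/3 at row 1 (y leaves); pivot element 3/4.
Divide row 1 by 3/4; eliminate column x from the other rows.
Row 3 update in column w1: -1/4 − (5/4)·(1/3) = -2/3.

-2/3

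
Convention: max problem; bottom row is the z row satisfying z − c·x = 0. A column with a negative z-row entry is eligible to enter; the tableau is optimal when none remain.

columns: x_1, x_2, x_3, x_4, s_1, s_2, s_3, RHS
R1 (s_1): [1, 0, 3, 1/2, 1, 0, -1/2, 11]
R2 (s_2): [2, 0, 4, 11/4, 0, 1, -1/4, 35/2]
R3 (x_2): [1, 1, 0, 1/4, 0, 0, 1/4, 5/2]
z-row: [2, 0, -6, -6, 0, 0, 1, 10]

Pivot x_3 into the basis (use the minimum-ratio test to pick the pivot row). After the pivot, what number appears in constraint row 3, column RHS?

Ratio test on column x_3 — row 1: 11/3 = 11/3; row 2: (35/2)/4 = 35/8; row 3: entry 0 ≤ 0. Minimum is 11/3 at row 1 (s_1 leaves); pivot element 3.
Divide row 1 by 3; eliminate column x_3 from the other rows.
Row 3 update in column RHS: 5/2 − 0·(11/3) = 5/2.

5/2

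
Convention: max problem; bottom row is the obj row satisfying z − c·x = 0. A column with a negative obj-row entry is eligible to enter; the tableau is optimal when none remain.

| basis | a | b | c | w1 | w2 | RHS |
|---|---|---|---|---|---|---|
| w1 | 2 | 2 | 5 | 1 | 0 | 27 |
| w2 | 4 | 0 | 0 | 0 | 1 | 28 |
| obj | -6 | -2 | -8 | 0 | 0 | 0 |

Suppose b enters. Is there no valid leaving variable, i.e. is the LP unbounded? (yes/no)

Column b has positive entries in row(s) 1, so the ratio test bounds it — not unbounded.

no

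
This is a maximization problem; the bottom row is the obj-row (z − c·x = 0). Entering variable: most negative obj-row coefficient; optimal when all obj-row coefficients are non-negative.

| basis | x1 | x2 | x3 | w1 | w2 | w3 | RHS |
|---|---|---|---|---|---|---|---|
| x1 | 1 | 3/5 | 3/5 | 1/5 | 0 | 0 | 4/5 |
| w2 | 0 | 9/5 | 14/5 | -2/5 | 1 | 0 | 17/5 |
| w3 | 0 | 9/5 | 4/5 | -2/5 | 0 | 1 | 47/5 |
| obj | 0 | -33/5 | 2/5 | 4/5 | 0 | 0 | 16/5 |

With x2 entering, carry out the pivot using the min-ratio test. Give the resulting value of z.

Ratio test on column x2 — row 1: (4/5)/(3/5) = 4/3; row 2: (17/5)/(9/5) = 17/9; row 3: (47/5)/(9/5) = 47/9. Minimum is 4/3 at row 1 (x1 leaves); pivot element 3/5.
Pivot on row 1; the obj-row RHS becomes 16/5 − (-33/5)·(4/3) = 12.

12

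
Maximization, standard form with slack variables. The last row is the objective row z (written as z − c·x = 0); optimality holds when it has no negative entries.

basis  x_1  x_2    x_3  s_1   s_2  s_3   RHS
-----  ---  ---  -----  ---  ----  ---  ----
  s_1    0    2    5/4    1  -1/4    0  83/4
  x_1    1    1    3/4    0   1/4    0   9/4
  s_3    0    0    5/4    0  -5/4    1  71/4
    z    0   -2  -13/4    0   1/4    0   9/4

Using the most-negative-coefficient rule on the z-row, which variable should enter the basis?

x_3

Negative z-row entries: x_2: -2, x_3: -13/4.
The most negative is -13/4 in column x_3, so x_3 enters.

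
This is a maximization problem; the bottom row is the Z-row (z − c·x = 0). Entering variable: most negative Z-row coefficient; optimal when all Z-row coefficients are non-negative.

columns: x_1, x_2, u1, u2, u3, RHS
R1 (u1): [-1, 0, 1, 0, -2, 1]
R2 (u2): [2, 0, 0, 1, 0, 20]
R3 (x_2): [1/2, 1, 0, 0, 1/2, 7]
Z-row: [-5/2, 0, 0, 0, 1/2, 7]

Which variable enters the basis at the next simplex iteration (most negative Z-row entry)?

Negative Z-row entries: x_1: -5/2.
The most negative is -5/2 in column x_1, so x_1 enters.

x_1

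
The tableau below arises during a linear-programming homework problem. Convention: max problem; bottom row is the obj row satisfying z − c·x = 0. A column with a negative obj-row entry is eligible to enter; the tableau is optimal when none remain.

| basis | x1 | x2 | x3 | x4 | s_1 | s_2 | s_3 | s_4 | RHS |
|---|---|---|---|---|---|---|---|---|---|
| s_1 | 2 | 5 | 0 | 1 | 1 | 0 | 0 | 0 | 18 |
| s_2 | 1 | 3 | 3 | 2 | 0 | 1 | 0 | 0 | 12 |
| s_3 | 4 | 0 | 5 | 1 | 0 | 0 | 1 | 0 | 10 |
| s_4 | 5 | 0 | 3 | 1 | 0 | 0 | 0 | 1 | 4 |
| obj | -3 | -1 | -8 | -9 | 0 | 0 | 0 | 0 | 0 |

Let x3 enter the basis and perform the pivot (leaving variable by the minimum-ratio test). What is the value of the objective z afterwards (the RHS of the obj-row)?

Ratio test on column x3 — row 1: entry 0 ≤ 0; row 2: 12/3 = 4; row 3: 10/5 = 2; row 4: 4/3 = 4/3. Minimum is 4/3 at row 4 (s_4 leaves); pivot element 3.
Pivot on row 4; the obj-row RHS becomes 0 − (-8)·(4/3) = 32/3.

32/3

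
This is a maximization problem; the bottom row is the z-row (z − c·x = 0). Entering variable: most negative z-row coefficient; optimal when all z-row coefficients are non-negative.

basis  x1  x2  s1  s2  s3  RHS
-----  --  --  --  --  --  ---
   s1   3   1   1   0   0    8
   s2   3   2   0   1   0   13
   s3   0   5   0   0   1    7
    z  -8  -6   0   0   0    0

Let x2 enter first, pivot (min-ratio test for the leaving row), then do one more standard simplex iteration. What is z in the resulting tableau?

26

Ratio test on column x2 — row 1: 8/1 = 8; row 2: 13/2 = 13/2; row 3: 7/5 = 7/5. Minimum is 7/5 at row 3 (s3 leaves); pivot element 5.
Pivot on row 3; the z-row RHS becomes 0 − (-6)·(7/5) = 42/5.
Next entering variable (most negative z-row entry -8): x1.
Ratio test on column x1 — row 1: (33/5)/3 = 11/5; row 2: (51/5)/3 = 17/5; row 3: entry 0 ≤ 0. Minimum is 11/5 at row 1 (s1 leaves); pivot element 3.
After the second pivot the z-row RHS is 42/5 − (-8)·(11/5) = 26.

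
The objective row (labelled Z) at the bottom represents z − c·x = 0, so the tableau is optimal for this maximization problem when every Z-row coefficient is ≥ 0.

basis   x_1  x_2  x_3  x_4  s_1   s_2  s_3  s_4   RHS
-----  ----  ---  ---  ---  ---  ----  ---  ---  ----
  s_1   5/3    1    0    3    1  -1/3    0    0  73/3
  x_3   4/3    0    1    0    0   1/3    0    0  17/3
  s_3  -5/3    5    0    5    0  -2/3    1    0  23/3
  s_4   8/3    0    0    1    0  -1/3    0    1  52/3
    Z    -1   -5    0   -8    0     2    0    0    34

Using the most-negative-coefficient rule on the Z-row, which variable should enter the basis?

Negative Z-row entries: x_1: -1, x_2: -5, x_4: -8.
The most negative is -8 in column x_4, so x_4 enters.

x_4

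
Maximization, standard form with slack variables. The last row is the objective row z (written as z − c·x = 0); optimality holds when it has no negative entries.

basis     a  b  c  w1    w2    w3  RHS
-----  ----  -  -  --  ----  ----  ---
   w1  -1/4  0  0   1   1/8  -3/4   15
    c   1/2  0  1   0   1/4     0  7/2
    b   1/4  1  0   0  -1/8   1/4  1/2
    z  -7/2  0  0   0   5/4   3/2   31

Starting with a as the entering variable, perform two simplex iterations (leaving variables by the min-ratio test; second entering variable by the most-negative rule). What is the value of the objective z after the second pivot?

81/2

Ratio test on column a — row 1: entry -1/4 ≤ 0; row 2: (7/2)/(1/2) = 7; row 3: (1/2)/(1/4) = 2. Minimum is 2 at row 3 (b leaves); pivot element 1/4.
Pivot on row 3; the z-row RHS becomes 31 − (-7/2)·2 = 38.
Next entering variable (most negative z-row entry -1/2): w2.
Ratio test on column w2 — row 1: entry 0 ≤ 0; row 2: (5/2)/(1/2) = 5; row 3: entry -1/2 ≤ 0. Minimum is 5 at row 2 (c leaves); pivot element 1/2.
After the second pivot the z-row RHS is 38 − (-1/2)·5 = 81/2.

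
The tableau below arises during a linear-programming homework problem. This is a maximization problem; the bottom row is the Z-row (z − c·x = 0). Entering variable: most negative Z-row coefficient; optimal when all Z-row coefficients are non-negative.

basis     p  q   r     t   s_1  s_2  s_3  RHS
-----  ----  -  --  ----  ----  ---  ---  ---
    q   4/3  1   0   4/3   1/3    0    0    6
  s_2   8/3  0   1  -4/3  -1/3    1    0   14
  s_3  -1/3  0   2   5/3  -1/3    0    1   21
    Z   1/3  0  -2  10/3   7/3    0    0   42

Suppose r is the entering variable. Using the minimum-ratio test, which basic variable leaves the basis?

s_3

Column r entries and ratios — q: 0 ≤ 0, skip; s_2: 14/1 = 14; s_3: 21/2 = 21/2.
Smallest ratio is 21/2 in the row of s_3, so s_3 leaves.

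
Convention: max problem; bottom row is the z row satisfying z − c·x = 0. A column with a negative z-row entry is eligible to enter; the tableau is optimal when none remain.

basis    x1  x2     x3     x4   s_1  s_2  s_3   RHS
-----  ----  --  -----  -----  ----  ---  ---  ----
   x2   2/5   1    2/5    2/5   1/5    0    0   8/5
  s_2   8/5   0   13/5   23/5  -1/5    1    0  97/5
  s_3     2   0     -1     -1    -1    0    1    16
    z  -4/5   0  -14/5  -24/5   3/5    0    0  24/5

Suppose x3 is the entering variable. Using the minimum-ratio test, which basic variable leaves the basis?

Column x3 entries and ratios — x2: (8/5)/(2/5) = 4; s_2: (97/5)/(13/5) = 97/13; s_3: -1 ≤ 0, skip.
Smallest ratio is 4 in the row of x2, so x2 leaves.

x2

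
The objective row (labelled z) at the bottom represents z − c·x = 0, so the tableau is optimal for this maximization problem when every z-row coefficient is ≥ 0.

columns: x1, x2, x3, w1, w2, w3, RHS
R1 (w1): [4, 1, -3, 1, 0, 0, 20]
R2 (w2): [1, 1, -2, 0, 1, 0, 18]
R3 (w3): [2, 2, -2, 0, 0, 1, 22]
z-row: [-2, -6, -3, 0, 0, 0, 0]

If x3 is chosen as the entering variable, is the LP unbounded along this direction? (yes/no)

yes

Every constraint-row entry in column x3 is ≤ 0, so increasing x3 is unbounded.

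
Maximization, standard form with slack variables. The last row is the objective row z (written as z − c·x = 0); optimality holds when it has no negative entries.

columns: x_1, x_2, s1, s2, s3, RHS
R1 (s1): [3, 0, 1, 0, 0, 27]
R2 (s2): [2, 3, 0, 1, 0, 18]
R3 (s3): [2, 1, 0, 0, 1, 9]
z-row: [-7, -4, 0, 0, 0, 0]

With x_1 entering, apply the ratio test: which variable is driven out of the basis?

s3

Column x_1 entries and ratios — s1: 27/3 = 9; s2: 18/2 = 9; s3: 9/2 = 9/2.
Smallest ratio is 9/2 in the row of s3, so s3 leaves.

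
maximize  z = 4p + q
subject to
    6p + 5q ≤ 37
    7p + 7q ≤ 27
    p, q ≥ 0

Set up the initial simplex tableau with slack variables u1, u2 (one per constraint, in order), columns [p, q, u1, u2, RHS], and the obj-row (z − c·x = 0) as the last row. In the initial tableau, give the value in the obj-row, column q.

The obj-row carries the negated objective coefficients: the q entry is -1.

-1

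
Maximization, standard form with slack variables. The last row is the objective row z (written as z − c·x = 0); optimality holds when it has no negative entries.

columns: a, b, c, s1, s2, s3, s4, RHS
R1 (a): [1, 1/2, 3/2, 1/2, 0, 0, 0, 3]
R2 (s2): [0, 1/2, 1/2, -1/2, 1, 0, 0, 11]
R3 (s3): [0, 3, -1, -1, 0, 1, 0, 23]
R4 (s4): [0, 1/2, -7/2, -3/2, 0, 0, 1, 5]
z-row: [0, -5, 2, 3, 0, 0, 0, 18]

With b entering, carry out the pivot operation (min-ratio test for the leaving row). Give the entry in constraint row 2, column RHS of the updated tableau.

Ratio test on column b — row 1: 3/(1/2) = 6; row 2: 11/(1/2) = 22; row 3: 23/3 = 23/3; row 4: 5/(1/2) = 10. Minimum is 6 at row 1 (a leaves); pivot element 1/2.
Divide row 1 by 1/2; eliminate column b from the other rows.
Row 2 update in column RHS: 11 − (1/2)·6 = 8.

8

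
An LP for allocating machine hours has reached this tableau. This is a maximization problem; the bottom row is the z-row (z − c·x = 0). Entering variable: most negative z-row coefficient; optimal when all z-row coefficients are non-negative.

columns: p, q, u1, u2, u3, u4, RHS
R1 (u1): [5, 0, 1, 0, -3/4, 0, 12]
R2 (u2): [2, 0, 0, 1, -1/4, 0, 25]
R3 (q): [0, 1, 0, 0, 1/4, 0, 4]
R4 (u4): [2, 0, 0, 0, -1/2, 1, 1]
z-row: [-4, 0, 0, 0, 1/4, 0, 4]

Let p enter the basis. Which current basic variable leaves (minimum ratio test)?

Column p entries and ratios — u1: 12/5 = 12/5; u2: 25/2 = 25/2; q: 0 ≤ 0, skip; u4: 1/2 = 1/2.
Smallest ratio is 1/2 in the row of u4, so u4 leaves.

u4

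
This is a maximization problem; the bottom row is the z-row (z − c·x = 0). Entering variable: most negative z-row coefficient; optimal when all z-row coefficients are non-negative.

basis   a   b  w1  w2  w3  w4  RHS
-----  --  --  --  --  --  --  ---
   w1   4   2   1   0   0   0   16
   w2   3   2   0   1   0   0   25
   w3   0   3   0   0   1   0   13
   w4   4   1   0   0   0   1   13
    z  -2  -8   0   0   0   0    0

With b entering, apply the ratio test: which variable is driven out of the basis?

Column b entries and ratios — w1: 16/2 = 8; w2: 25/2 = 25/2; w3: 13/3 = 13/3; w4: 13/1 = 13.
Smallest ratio is 13/3 in the row of w3, so w3 leaves.

w3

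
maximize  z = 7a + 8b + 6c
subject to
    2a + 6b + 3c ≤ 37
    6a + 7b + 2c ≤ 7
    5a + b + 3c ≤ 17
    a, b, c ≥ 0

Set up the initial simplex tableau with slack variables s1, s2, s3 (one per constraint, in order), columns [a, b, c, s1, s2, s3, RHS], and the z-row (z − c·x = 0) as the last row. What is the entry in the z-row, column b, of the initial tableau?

The z-row carries the negated objective coefficients: the b entry is -8.

-8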